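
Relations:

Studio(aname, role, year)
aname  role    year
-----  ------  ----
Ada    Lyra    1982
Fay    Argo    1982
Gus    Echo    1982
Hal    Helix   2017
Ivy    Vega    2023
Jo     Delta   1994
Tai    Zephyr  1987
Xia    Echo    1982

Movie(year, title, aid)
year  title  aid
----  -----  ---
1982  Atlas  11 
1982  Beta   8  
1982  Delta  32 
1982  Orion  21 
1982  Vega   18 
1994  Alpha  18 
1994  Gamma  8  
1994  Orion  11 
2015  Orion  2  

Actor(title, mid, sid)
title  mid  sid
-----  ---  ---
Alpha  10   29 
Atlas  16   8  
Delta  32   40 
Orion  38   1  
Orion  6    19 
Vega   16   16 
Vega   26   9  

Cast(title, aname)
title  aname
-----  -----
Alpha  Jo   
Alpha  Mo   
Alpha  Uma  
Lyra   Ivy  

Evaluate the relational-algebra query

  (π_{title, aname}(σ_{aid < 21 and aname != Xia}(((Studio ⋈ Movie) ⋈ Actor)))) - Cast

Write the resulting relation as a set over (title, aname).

Joining Studio and Movie on year yields {(Ada, Lyra, 1982, Atlas, 11), (Ada, Lyra, 1982, Beta, 8), (Ada, Lyra, 1982, Delta, 32), (Ada, Lyra, 1982, Orion, 21), (Ada, Lyra, 1982, Vega, 18), (Fay, Argo, 1982, Atlas, 11), (Fay, Argo, 1982, Beta, 8), (Fay, Argo, 1982, Delta, 32), (Fay, Argo, 1982, Orion, 21), (Fay, Argo, 1982, Vega, 18), (Gus, Echo, 1982, Atlas, 11), (Gus, Echo, 1982, Beta, 8), (Gus, Echo, 1982, Delta, 32), (Gus, Echo, 1982, Orion, 21), (Gus, Echo, 1982, Vega, 18), (Jo, Delta, 1994, Alpha, 18), (Jo, Delta, 1994, Gamma, 8), (Jo, Delta, 1994, Orion, 11), (Xia, Echo, 1982, Atlas, 11), (Xia, Echo, 1982, Beta, 8), (Xia, Echo, 1982, Delta, 32), (Xia, Echo, 1982, Orion, 21), (Xia, Echo, 1982, Vega, 18)}.
Joining (Studio ⋈ Movie) and Actor on title yields {(Ada, Lyra, 1982, Atlas, 11, 16, 8), (Ada, Lyra, 1982, Delta, 32, 32, 40), (Ada, Lyra, 1982, Orion, 21, 38, 1), (Ada, Lyra, 1982, Orion, 21, 6, 19), (Ada, Lyra, 1982, Vega, 18, 16, 16), (Ada, Lyra, 1982, Vega, 18, 26, 9), (Fay, Argo, 1982, Atlas, 11, 16, 8), (Fay, Argo, 1982, Delta, 32, 32, 40), (Fay, Argo, 1982, Orion, 21, 38, 1), (Fay, Argo, 1982, Orion, 21, 6, 19), (Fay, Argo, 1982, Vega, 18, 16, 16), (Fay, Argo, 1982, Vega, 18, 26, 9), (Gus, Echo, 1982, Atlas, 11, 16, 8), (Gus, Echo, 1982, Delta, 32, 32, 40), (Gus, Echo, 1982, Orion, 21, 38, 1), (Gus, Echo, 1982, Orion, 21, 6, 19), (Gus, Echo, 1982, Vega, 18, 16, 16), (Gus, Echo, 1982, Vega, 18, 26, 9), (Jo, Delta, 1994, Alpha, 18, 10, 29), (Jo, Delta, 1994, Orion, 11, 38, 1), (Jo, Delta, 1994, Orion, 11, 6, 19), (Xia, Echo, 1982, Atlas, 11, 16, 8), (Xia, Echo, 1982, Delta, 32, 32, 40), (Xia, Echo, 1982, Orion, 21, 38, 1), (Xia, Echo, 1982, Orion, 21, 6, 19), (Xia, Echo, 1982, Vega, 18, 16, 16), (Xia, Echo, 1982, Vega, 18, 26, 9)}.
σ[aid < 21 and aname != Xia]: keep tuples satisfying aid < 21 and aname != Xia → {(Ada, Lyra, 1982, Atlas, 11, 16, 8), (Ada, Lyra, 1982, Vega, 18, 16, 16), (Ada, Lyra, 1982, Vega, 18, 26, 9), (Fay, Argo, 1982, Atlas, 11, 16, 8), (Fay, Argo, 1982, Vega, 18, 16, 16), (Fay, Argo, 1982, Vega, 18, 26, 9), (Gus, Echo, 1982, Atlas, 11, 16, 8), (Gus, Echo, 1982, Vega, 18, 16, 16), (Gus, Echo, 1982, Vega, 18, 26, 9), (Jo, Delta, 1994, Alpha, 18, 10, 29), (Jo, Delta, 1994, Orion, 11, 38, 1), (Jo, Delta, 1994, Orion, 11, 6, 19)}
π[title, aname]: project onto (title, aname) (4 duplicate(s) eliminated) → {(Alpha, Jo), (Atlas, Ada), (Atlas, Fay), (Atlas, Gus), (Orion, Jo), (Vega, Ada), (Vega, Fay), (Vega, Gus)}
Taking the difference: {(Atlas, Ada), (Atlas, Fay), (Atlas, Gus), (Orion, Jo), (Vega, Ada), (Vega, Fay), (Vega, Gus)}

{(Atlas, Ada), (Atlas, Fay), (Atlas, Gus), (Orion, Jo), (Vega, Ada), (Vega, Fay), (Vega, Gus)}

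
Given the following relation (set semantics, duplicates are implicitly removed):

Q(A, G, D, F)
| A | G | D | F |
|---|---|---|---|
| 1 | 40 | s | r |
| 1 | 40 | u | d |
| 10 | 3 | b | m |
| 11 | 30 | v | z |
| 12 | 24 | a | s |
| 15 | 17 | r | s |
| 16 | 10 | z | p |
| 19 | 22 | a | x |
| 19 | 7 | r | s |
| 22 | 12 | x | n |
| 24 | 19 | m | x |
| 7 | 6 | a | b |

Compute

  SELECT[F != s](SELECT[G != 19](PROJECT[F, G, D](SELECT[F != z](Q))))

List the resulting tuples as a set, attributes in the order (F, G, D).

σ[F != z]: keep tuples satisfying F != z → {(1, 40, s, r), (1, 40, u, d), (10, 3, b, m), (12, 24, a, s), (15, 17, r, s), (16, 10, z, p), (19, 22, a, x), (19, 7, r, s), (22, 12, x, n), (24, 19, m, x), (7, 6, a, b)}
π_{F, G, D} gives {(b, 6, a), (d, 40, u), (m, 3, b), (n, 12, x), (p, 10, z), (r, 40, s), (s, 17, r), (s, 24, a), (s, 7, r), (x, 19, m), (x, 22, a)}.
σ[G != 19]: keep tuples satisfying G != 19 → {(b, 6, a), (d, 40, u), (m, 3, b), (n, 12, x), (p, 10, z), (r, 40, s), (s, 17, r), (s, 24, a), (s, 7, r), (x, 22, a)}
σ[F != s]: keep tuples satisfying F != s → {(b, 6, a), (d, 40, u), (m, 3, b), (n, 12, x), (p, 10, z), (r, 40, s), (x, 22, a)}

{(b, 6, a), (d, 40, u), (m, 3, b), (n, 12, x), (p, 10, z), (r, 40, s), (x, 22, a)}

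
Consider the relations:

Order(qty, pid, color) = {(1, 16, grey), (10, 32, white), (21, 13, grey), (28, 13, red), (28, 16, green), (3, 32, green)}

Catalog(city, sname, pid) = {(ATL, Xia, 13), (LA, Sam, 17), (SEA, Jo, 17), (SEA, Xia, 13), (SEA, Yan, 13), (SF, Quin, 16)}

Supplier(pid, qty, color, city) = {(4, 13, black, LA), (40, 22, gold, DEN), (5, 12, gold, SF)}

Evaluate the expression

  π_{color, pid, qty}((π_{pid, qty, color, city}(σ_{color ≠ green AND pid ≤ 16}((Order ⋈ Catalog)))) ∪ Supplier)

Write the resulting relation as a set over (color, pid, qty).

Order ⋈ Catalog (natural join on pid): {(1, 16, grey, SF, Quin), (21, 13, grey, ATL, Xia), (21, 13, grey, SEA, Xia), (21, 13, grey, SEA, Yan), (28, 13, red, ATL, Xia), (28, 13, red, SEA, Xia), (28, 13, red, SEA, Yan), (28, 16, green, SF, Quin)}
σ[color ≠ green AND pid ≤ 16]: keep tuples satisfying color ≠ green AND pid ≤ 16 → {(1, 16, grey, SF, Quin), (21, 13, grey, ATL, Xia), (21, 13, grey, SEA, Xia), (21, 13, grey, SEA, Yan), (28, 13, red, ATL, Xia), (28, 13, red, SEA, Xia), (28, 13, red, SEA, Yan)}
Keep only column(s) pid, qty, color, city (2 duplicate(s) eliminated): {(13, 21, grey, ATL), (13, 21, grey, SEA), (13, 28, red, ATL), (13, 28, red, SEA), (16, 1, grey, SF)}
Taking the union: {(13, 21, grey, ATL), (13, 21, grey, SEA), (13, 28, red, ATL), (13, 28, red, SEA), (16, 1, grey, SF), (4, 13, black, LA), (40, 22, gold, DEN), (5, 12, gold, SF)}
Keep only column(s) color, pid, qty (2 duplicate(s) eliminated): {(black, 4, 13), (gold, 40, 22), (gold, 5, 12), (grey, 13, 21), (grey, 16, 1), (red, 13, 28)}

{(black, 4, 13), (gold, 40, 22), (gold, 5, 12), (grey, 13, 21), (grey, 16, 1), (red, 13, 28)}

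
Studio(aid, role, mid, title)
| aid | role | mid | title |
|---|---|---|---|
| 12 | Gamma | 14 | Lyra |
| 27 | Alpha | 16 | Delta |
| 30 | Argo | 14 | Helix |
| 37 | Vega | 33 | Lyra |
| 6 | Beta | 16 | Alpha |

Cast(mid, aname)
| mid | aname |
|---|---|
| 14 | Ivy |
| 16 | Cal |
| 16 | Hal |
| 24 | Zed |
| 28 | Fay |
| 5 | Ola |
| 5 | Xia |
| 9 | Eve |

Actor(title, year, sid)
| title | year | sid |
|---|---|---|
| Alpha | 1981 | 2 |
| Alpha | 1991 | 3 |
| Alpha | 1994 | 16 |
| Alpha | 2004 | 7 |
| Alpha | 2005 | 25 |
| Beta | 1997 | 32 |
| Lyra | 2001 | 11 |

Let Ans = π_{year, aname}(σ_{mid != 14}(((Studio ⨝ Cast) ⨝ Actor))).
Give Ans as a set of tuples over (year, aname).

Studio ⋈ Cast (natural join on mid): {(12, Gamma, 14, Lyra, Ivy), (27, Alpha, 16, Delta, Cal), (27, Alpha, 16, Delta, Hal), (30, Argo, 14, Helix, Ivy), (6, Beta, 16, Alpha, Cal), (6, Beta, 16, Alpha, Hal)}
(Studio ⨝ Cast) ⋈ Actor (natural join on title): {(12, Gamma, 14, Lyra, Ivy, 2001, 11), (6, Beta, 16, Alpha, Cal, 1981, 2), (6, Beta, 16, Alpha, Cal, 1991, 3), (6, Beta, 16, Alpha, Cal, 1994, 16), (6, Beta, 16, Alpha, Cal, 2004, 7), (6, Beta, 16, Alpha, Cal, 2005, 25), (6, Beta, 16, Alpha, Hal, 1981, 2), (6, Beta, 16, Alpha, Hal, 1991, 3), (6, Beta, 16, Alpha, Hal, 1994, 16), (6, Beta, 16, Alpha, Hal, 2004, 7), (6, Beta, 16, Alpha, Hal, 2005, 25)}
Apply σ_{mid != 14}; surviving tuples: {(6, Beta, 16, Alpha, Cal, 1981, 2), (6, Beta, 16, Alpha, Cal, 1991, 3), (6, Beta, 16, Alpha, Cal, 1994, 16), (6, Beta, 16, Alpha, Cal, 2004, 7), (6, Beta, 16, Alpha, Cal, 2005, 25), (6, Beta, 16, Alpha, Hal, 1981, 2), (6, Beta, 16, Alpha, Hal, 1991, 3), (6, Beta, 16, Alpha, Hal, 1994, 16), (6, Beta, 16, Alpha, Hal, 2004, 7), (6, Beta, 16, Alpha, Hal, 2005, 25)}
Projecting to year, aname: {(1981, Cal), (1981, Hal), (1991, Cal), (1991, Hal), (1994, Cal), (1994, Hal), (2004, Cal), (2004, Hal), (2005, Cal), (2005, Hal)}

{(1981, Cal), (1981, Hal), (1991, Cal), (1991, Hal), (1994, Cal), (1994, Hal), (2004, Cal), (2004, Hal), (2005, Cal), (2005, Hal)}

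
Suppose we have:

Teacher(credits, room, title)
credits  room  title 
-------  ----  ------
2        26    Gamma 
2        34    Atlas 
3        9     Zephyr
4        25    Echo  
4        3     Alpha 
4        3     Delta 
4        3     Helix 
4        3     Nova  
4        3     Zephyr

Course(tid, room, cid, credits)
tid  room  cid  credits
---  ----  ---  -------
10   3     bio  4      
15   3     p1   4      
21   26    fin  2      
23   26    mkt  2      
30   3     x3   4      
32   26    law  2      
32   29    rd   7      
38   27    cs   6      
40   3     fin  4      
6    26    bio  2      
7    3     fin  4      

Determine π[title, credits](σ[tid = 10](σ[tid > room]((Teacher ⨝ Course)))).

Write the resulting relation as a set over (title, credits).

Teacher ⋈ Course (natural join on credits, room): {(2, 26, Gamma, 21, fin), (2, 26, Gamma, 23, mkt), (2, 26, Gamma, 32, law), (2, 26, Gamma, 6, bio), (4, 3, Alpha, 10, bio), (4, 3, Alpha, 15, p1), (4, 3, Alpha, 30, x3), (4, 3, Alpha, 40, fin), (4, 3, Alpha, 7, fin), (4, 3, Delta, 10, bio), (4, 3, Delta, 15, p1), (4, 3, Delta, 30, x3), (4, 3, Delta, 40, fin), (4, 3, Delta, 7, fin), (4, 3, Helix, 10, bio), (4, 3, Helix, 15, p1), (4, 3, Helix, 30, x3), (4, 3, Helix, 40, fin), (4, 3, Helix, 7, fin), (4, 3, Nova, 10, bio), (4, 3, Nova, 15, p1), (4, 3, Nova, 30, x3), (4, 3, Nova, 40, fin), (4, 3, Nova, 7, fin), (4, 3, Zephyr, 10, bio), (4, 3, Zephyr, 15, p1), (4, 3, Zephyr, 30, x3), (4, 3, Zephyr, 40, fin), (4, 3, Zephyr, 7, fin)}
Selection tid > room: {(2, 26, Gamma, 32, law), (4, 3, Alpha, 10, bio), (4, 3, Alpha, 15, p1), (4, 3, Alpha, 30, x3), (4, 3, Alpha, 40, fin), (4, 3, Alpha, 7, fin), (4, 3, Delta, 10, bio), (4, 3, Delta, 15, p1), (4, 3, Delta, 30, x3), (4, 3, Delta, 40, fin), (4, 3, Delta, 7, fin), (4, 3, Helix, 10, bio), (4, 3, Helix, 15, p1), (4, 3, Helix, 30, x3), (4, 3, Helix, 40, fin), (4, 3, Helix, 7, fin), (4, 3, Nova, 10, bio), (4, 3, Nova, 15, p1), (4, 3, Nova, 30, x3), (4, 3, Nova, 40, fin), (4, 3, Nova, 7, fin), (4, 3, Zephyr, 10, bio), (4, 3, Zephyr, 15, p1), (4, 3, Zephyr, 30, x3), (4, 3, Zephyr, 40, fin), (4, 3, Zephyr, 7, fin)}
Selection tid = 10: {(4, 3, Alpha, 10, bio), (4, 3, Delta, 10, bio), (4, 3, Helix, 10, bio), (4, 3, Nova, 10, bio), (4, 3, Zephyr, 10, bio)}
Keep only column(s) title, credits: {(Alpha, 4), (Delta, 4), (Helix, 4), (Nova, 4), (Zephyr, 4)}

{(Alpha, 4), (Delta, 4), (Helix, 4), (Nova, 4), (Zephyr, 4)}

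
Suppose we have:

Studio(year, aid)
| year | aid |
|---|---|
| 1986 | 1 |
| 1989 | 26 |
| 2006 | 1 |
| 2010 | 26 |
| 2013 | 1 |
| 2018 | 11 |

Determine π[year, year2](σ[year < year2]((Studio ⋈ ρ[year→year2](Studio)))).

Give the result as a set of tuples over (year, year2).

{(1986, 2006), (1986, 2013), (1989, 2010), (2006, 2013)}

ρ[year→year2]: schema becomes (year2, aid); tuples unchanged.
Natural join on aid: {(1986, 1, 1986), (1986, 1, 2006), (1986, 1, 2013), (1989, 26, 1989), (1989, 26, 2010), (2006, 1, 1986), (2006, 1, 2006), (2006, 1, 2013), (2010, 26, 1989), (2010, 26, 2010), (2013, 1, 1986), (2013, 1, 2006), (2013, 1, 2013), (2018, 11, 2018)}
σ[year < year2]: keep tuples satisfying year < year2 → {(1986, 1, 2006), (1986, 1, 2013), (1989, 26, 2010), (2006, 1, 2013)}
π_{year, year2} gives {(1986, 2006), (1986, 2013), (1989, 2010), (2006, 2013)}.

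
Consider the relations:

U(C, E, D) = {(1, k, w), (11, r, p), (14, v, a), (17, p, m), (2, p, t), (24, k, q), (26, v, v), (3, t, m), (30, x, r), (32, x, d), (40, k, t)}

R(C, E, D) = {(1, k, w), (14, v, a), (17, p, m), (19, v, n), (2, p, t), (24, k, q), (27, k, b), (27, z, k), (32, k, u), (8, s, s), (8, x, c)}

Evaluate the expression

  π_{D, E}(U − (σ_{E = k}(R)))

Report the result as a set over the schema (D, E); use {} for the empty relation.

Apply σ_{E = k}; surviving tuples: {(1, k, w), (24, k, q), (27, k, b), (32, k, u)}
Set difference of the two operands is {(11, r, p), (14, v, a), (17, p, m), (2, p, t), (26, v, v), (3, t, m), (30, x, r), (32, x, d), (40, k, t)}.
π[D, E]: project onto (D, E) → {(a, v), (d, x), (m, p), (m, t), (p, r), (r, x), (t, k), (t, p), (v, v)}

{(a, v), (d, x), (m, p), (m, t), (p, r), (r, x), (t, k), (t, p), (v, v)}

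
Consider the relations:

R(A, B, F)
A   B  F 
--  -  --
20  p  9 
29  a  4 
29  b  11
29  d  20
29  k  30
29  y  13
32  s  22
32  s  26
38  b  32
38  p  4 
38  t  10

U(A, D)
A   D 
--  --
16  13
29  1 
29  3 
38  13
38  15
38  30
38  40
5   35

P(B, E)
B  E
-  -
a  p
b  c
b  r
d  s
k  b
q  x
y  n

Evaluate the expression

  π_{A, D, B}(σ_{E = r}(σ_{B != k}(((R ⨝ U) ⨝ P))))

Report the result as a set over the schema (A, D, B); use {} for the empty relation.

{(29, 1, b), (29, 3, b), (38, 13, b), (38, 15, b), (38, 30, b), (38, 40, b)}

Joining R and U on A yields {(29, a, 4, 1), (29, a, 4, 3), (29, b, 11, 1), (29, b, 11, 3), (29, d, 20, 1), (29, d, 20, 3), (29, k, 30, 1), (29, k, 30, 3), (29, y, 13, 1), (29, y, 13, 3), (38, b, 32, 13), (38, b, 32, 15), (38, b, 32, 30), (38, b, 32, 40), (38, p, 4, 13), (38, p, 4, 15), (38, p, 4, 30), (38, p, 4, 40), (38, t, 10, 13), (38, t, 10, 15), (38, t, 10, 30), (38, t, 10, 40)}.
Joining (R ⨝ U) and P on B yields {(29, a, 4, 1, p), (29, a, 4, 3, p), (29, b, 11, 1, c), (29, b, 11, 1, r), (29, b, 11, 3, c), (29, b, 11, 3, r), (29, d, 20, 1, s), (29, d, 20, 3, s), (29, k, 30, 1, b), (29, k, 30, 3, b), (29, y, 13, 1, n), (29, y, 13, 3, n), (38, b, 32, 13, c), (38, b, 32, 13, r), (38, b, 32, 15, c), (38, b, 32, 15, r), (38, b, 32, 30, c), (38, b, 32, 30, r), (38, b, 32, 40, c), (38, b, 32, 40, r)}.
σ[B != k]: keep tuples satisfying B != k → {(29, a, 4, 1, p), (29, a, 4, 3, p), (29, b, 11, 1, c), (29, b, 11, 1, r), (29, b, 11, 3, c), (29, b, 11, 3, r), (29, d, 20, 1, s), (29, d, 20, 3, s), (29, y, 13, 1, n), (29, y, 13, 3, n), (38, b, 32, 13, c), (38, b, 32, 13, r), (38, b, 32, 15, c), (38, b, 32, 15, r), (38, b, 32, 30, c), (38, b, 32, 30, r), (38, b, 32, 40, c), (38, b, 32, 40, r)}
σ[E = r]: keep tuples satisfying E = r → {(29, b, 11, 1, r), (29, b, 11, 3, r), (38, b, 32, 13, r), (38, b, 32, 15, r), (38, b, 32, 30, r), (38, b, 32, 40, r)}
π_{A, D, B} gives {(29, 1, b), (29, 3, b), (38, 13, b), (38, 15, b), (38, 30, b), (38, 40, b)}.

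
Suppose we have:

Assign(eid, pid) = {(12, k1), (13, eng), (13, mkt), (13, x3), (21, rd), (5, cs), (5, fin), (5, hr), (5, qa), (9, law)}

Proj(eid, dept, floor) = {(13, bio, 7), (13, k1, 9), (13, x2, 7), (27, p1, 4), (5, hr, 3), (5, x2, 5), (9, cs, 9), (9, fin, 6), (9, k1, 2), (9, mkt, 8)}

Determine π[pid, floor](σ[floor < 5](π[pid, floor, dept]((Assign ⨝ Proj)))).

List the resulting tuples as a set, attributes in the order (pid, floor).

Natural join on eid: {(13, eng, bio, 7), (13, eng, k1, 9), (13, eng, x2, 7), (13, mkt, bio, 7), (13, mkt, k1, 9), (13, mkt, x2, 7), (13, x3, bio, 7), (13, x3, k1, 9), (13, x3, x2, 7), (5, cs, hr, 3), (5, cs, x2, 5), (5, fin, hr, 3), (5, fin, x2, 5), (5, hr, hr, 3), (5, hr, x2, 5), (5, qa, hr, 3), (5, qa, x2, 5), (9, law, cs, 9), (9, law, fin, 6), (9, law, k1, 2), (9, law, mkt, 8)}
Projecting to pid, floor, dept: {(cs, 3, hr), (cs, 5, x2), (eng, 7, bio), (eng, 7, x2), (eng, 9, k1), (fin, 3, hr), (fin, 5, x2), (hr, 3, hr), (hr, 5, x2), (law, 2, k1), (law, 6, fin), (law, 8, mkt), (law, 9, cs), (mkt, 7, bio), (mkt, 7, x2), (mkt, 9, k1), (qa, 3, hr), (qa, 5, x2), (x3, 7, bio), (x3, 7, x2), (x3, 9, k1)}
Selection floor < 5: {(cs, 3, hr), (fin, 3, hr), (hr, 3, hr), (law, 2, k1), (qa, 3, hr)}
Projecting to pid, floor: {(cs, 3), (fin, 3), (hr, 3), (law, 2), (qa, 3)}

{(cs, 3), (fin, 3), (hr, 3), (law, 2), (qa, 3)}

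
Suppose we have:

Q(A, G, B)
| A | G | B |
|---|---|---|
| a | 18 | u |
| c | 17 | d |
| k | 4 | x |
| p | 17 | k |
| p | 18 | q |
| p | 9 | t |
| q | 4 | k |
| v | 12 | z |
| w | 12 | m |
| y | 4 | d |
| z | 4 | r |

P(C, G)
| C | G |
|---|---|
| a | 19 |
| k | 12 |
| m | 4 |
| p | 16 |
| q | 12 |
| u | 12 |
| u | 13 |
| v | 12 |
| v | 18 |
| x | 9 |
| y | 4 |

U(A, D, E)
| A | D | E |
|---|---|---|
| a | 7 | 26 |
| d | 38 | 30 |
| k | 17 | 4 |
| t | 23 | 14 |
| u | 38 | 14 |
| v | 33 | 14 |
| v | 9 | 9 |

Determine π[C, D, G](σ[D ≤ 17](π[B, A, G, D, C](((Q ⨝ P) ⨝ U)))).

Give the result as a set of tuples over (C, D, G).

{(k, 9, 12), (m, 17, 4), (q, 9, 12), (u, 9, 12), (v, 7, 18), (v, 9, 12), (y, 17, 4)}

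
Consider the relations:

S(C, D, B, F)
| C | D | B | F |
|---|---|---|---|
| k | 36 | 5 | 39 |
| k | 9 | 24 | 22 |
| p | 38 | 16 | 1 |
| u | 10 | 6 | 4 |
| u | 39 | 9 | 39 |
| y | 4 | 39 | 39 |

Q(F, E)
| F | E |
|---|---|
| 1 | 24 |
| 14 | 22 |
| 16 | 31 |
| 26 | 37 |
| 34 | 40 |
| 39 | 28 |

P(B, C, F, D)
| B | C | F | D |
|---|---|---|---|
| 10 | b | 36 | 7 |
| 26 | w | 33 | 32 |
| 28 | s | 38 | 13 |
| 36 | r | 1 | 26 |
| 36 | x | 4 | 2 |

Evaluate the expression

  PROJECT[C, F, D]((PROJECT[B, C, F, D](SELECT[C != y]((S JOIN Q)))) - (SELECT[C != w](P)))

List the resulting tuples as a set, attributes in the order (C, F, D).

{(k, 39, 36), (p, 1, 38), (u, 39, 39)}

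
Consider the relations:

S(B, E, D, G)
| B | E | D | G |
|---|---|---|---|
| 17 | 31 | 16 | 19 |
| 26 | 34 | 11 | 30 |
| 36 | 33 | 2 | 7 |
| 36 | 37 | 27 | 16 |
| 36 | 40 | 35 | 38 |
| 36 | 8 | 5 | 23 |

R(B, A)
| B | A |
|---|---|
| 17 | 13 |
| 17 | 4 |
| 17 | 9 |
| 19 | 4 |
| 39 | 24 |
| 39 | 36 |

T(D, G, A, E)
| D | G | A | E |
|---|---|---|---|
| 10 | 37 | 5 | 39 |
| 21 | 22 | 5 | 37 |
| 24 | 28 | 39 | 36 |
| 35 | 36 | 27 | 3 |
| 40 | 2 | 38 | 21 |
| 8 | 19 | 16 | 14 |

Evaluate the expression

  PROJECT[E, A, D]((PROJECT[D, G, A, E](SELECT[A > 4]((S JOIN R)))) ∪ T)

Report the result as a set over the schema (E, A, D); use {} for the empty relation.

S ⋈ R (natural join on B): {(17, 31, 16, 19, 13), (17, 31, 16, 19, 4), (17, 31, 16, 19, 9)}
Selection A > 4: {(17, 31, 16, 19, 13), (17, 31, 16, 19, 9)}
Projecting to D, G, A, E: {(16, 19, 13, 31), (16, 19, 9, 31)}
Union: {(16, 19, 13, 31), (16, 19, 9, 31)} with {(10, 37, 5, 39), (21, 22, 5, 37), (24, 28, 39, 36), (35, 36, 27, 3), (40, 2, 38, 21), (8, 19, 16, 14)} → {(10, 37, 5, 39), (16, 19, 13, 31), (16, 19, 9, 31), (21, 22, 5, 37), (24, 28, 39, 36), (35, 36, 27, 3), (40, 2, 38, 21), (8, 19, 16, 14)}
Projecting to E, A, D: {(14, 16, 8), (21, 38, 40), (3, 27, 35), (31, 13, 16), (31, 9, 16), (36, 39, 24), (37, 5, 21), (39, 5, 10)}

{(14, 16, 8), (21, 38, 40), (3, 27, 35), (31, 13, 16), (31, 9, 16), (36, 39, 24), (37, 5, 21), (39, 5, 10)}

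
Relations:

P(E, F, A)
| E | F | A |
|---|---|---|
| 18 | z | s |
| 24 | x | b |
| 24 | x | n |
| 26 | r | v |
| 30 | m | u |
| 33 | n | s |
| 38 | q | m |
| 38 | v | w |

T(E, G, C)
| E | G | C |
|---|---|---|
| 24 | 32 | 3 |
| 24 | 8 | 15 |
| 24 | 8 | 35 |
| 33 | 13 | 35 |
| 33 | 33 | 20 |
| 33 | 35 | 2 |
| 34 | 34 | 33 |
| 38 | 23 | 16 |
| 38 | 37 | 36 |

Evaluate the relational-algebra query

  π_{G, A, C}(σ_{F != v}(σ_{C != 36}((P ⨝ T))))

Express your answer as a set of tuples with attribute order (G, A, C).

P ⋈ T (natural join on E): {(24, x, b, 32, 3), (24, x, b, 8, 15), (24, x, b, 8, 35), (24, x, n, 32, 3), (24, x, n, 8, 15), (24, x, n, 8, 35), (33, n, s, 13, 35), (33, n, s, 33, 20), (33, n, s, 35, 2), (38, q, m, 23, 16), (38, q, m, 37, 36), (38, v, w, 23, 16), (38, v, w, 37, 36)}
σ[C != 36]: keep tuples satisfying C != 36 → {(24, x, b, 32, 3), (24, x, b, 8, 15), (24, x, b, 8, 35), (24, x, n, 32, 3), (24, x, n, 8, 15), (24, x, n, 8, 35), (33, n, s, 13, 35), (33, n, s, 33, 20), (33, n, s, 35, 2), (38, q, m, 23, 16), (38, v, w, 23, 16)}
σ[F != v]: keep tuples satisfying F != v → {(24, x, b, 32, 3), (24, x, b, 8, 15), (24, x, b, 8, 35), (24, x, n, 32, 3), (24, x, n, 8, 15), (24, x, n, 8, 35), (33, n, s, 13, 35), (33, n, s, 33, 20), (33, n, s, 35, 2), (38, q, m, 23, 16)}
π_{G, A, C} gives {(13, s, 35), (23, m, 16), (32, b, 3), (32, n, 3), (33, s, 20), (35, s, 2), (8, b, 15), (8, b, 35), (8, n, 15), (8, n, 35)}.

{(13, s, 35), (23, m, 16), (32, b, 3), (32, n, 3), (33, s, 20), (35, s, 2), (8, b, 15), (8, b, 35), (8, n, 15), (8, n, 35)}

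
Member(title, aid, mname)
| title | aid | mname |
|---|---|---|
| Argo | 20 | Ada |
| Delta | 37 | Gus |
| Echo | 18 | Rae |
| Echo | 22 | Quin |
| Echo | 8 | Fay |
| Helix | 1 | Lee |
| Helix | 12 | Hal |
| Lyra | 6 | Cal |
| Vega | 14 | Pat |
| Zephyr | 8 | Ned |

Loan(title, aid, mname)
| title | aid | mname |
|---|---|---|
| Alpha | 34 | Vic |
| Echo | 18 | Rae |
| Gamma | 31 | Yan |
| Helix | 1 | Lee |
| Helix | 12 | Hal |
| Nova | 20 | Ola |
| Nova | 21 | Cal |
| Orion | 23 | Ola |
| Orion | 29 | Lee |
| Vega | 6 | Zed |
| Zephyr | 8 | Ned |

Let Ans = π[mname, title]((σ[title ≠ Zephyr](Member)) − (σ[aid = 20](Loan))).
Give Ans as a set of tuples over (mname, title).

{(Ada, Argo), (Cal, Lyra), (Fay, Echo), (Gus, Delta), (Hal, Helix), (Lee, Helix), (Pat, Vega), (Quin, Echo), (Rae, Echo)}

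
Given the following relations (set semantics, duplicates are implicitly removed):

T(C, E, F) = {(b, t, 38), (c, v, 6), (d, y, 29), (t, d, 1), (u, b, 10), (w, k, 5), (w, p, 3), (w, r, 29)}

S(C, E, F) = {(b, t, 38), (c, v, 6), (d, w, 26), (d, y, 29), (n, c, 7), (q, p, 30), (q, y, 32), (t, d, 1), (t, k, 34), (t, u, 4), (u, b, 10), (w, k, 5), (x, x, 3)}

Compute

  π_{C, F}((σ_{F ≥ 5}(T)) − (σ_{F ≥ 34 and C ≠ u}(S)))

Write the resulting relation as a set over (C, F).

{(c, 6), (d, 29), (u, 10), (w, 29), (w, 5)}

Selection F ≥ 5: {(b, t, 38), (c, v, 6), (d, y, 29), (u, b, 10), (w, k, 5), (w, r, 29)}
Selection F ≥ 34 and C ≠ u: {(b, t, 38), (t, k, 34)}
Difference: {(b, t, 38), (c, v, 6), (d, y, 29), (u, b, 10), (w, k, 5), (w, r, 29)} with {(b, t, 38), (t, k, 34)} → {(c, v, 6), (d, y, 29), (u, b, 10), (w, k, 5), (w, r, 29)}
Projecting to C, F: {(c, 6), (d, 29), (u, 10), (w, 29), (w, 5)}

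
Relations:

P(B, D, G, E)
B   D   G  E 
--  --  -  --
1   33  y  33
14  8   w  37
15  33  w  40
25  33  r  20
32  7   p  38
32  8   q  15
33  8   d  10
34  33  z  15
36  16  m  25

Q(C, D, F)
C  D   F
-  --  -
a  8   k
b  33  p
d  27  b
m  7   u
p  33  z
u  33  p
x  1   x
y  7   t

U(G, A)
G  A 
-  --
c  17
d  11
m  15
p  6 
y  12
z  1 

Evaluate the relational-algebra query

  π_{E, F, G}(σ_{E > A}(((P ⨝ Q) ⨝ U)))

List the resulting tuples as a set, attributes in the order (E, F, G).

{(15, p, z), (15, z, z), (33, p, y), (33, z, y), (38, t, p), (38, u, p)}

Joining P and Q on D yields {(1, 33, y, 33, b, p), (1, 33, y, 33, p, z), (1, 33, y, 33, u, p), (14, 8, w, 37, a, k), (15, 33, w, 40, b, p), (15, 33, w, 40, p, z), (15, 33, w, 40, u, p), (25, 33, r, 20, b, p), (25, 33, r, 20, p, z), (25, 33, r, 20, u, p), (32, 7, p, 38, m, u), (32, 7, p, 38, y, t), (32, 8, q, 15, a, k), (33, 8, d, 10, a, k), (34, 33, z, 15, b, p), (34, 33, z, 15, p, z), (34, 33, z, 15, u, p)}.
Joining (P ⨝ Q) and U on G yields {(1, 33, y, 33, b, p, 12), (1, 33, y, 33, p, z, 12), (1, 33, y, 33, u, p, 12), (32, 7, p, 38, m, u, 6), (32, 7, p, 38, y, t, 6), (33, 8, d, 10, a, k, 11), (34, 33, z, 15, b, p, 1), (34, 33, z, 15, p, z, 1), (34, 33, z, 15, u, p, 1)}.
σ[E > A]: keep tuples satisfying E > A → {(1, 33, y, 33, b, p, 12), (1, 33, y, 33, p, z, 12), (1, 33, y, 33, u, p, 12), (32, 7, p, 38, m, u, 6), (32, 7, p, 38, y, t, 6), (34, 33, z, 15, b, p, 1), (34, 33, z, 15, p, z, 1), (34, 33, z, 15, u, p, 1)}
Projecting to E, F, G (2 duplicate(s) eliminated): {(15, p, z), (15, z, z), (33, p, y), (33, z, y), (38, t, p), (38, u, p)}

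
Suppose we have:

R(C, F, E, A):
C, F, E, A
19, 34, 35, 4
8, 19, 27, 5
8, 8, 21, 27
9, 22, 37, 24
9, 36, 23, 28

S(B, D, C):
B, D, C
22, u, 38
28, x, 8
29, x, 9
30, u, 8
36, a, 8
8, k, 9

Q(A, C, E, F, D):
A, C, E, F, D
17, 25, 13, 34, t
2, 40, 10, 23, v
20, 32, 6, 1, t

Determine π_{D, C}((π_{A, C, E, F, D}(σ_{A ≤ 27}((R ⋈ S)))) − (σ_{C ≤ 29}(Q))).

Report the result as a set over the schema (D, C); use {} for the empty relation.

Joining R and S on C yields {(8, 19, 27, 5, 28, x), (8, 19, 27, 5, 30, u), (8, 19, 27, 5, 36, a), (8, 8, 21, 27, 28, x), (8, 8, 21, 27, 30, u), (8, 8, 21, 27, 36, a), (9, 22, 37, 24, 29, x), (9, 22, 37, 24, 8, k), (9, 36, 23, 28, 29, x), (9, 36, 23, 28, 8, k)}.
Apply σ_{A ≤ 27}; surviving tuples: {(8, 19, 27, 5, 28, x), (8, 19, 27, 5, 30, u), (8, 19, 27, 5, 36, a), (8, 8, 21, 27, 28, x), (8, 8, 21, 27, 30, u), (8, 8, 21, 27, 36, a), (9, 22, 37, 24, 29, x), (9, 22, 37, 24, 8, k)}
π[A, C, E, F, D]: project onto (A, C, E, F, D) → {(24, 9, 37, 22, k), (24, 9, 37, 22, x), (27, 8, 21, 8, a), (27, 8, 21, 8, u), (27, 8, 21, 8, x), (5, 8, 27, 19, a), (5, 8, 27, 19, u), (5, 8, 27, 19, x)}
Apply σ_{C ≤ 29}; surviving tuples: {(17, 25, 13, 34, t)}
Set difference of the two operands is {(24, 9, 37, 22, k), (24, 9, 37, 22, x), (27, 8, 21, 8, a), (27, 8, 21, 8, u), (27, 8, 21, 8, x), (5, 8, 27, 19, a), (5, 8, 27, 19, u), (5, 8, 27, 19, x)}.
π[D, C]: project onto (D, C) (3 duplicate(s) eliminated) → {(a, 8), (k, 9), (u, 8), (x, 8), (x, 9)}

{(a, 8), (k, 9), (u, 8), (x, 8), (x, 9)}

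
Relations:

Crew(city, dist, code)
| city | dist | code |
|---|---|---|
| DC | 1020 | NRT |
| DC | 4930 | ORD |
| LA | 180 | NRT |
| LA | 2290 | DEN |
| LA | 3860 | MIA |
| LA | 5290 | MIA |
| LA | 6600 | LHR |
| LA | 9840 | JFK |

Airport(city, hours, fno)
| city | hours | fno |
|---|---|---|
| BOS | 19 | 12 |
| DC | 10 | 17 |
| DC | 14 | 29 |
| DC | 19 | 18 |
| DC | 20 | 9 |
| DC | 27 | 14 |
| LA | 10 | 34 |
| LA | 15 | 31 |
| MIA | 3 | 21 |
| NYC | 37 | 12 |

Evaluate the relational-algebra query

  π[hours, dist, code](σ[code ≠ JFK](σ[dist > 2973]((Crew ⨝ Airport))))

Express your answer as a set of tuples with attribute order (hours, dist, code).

{(10, 3860, MIA), (10, 4930, ORD), (10, 5290, MIA), (10, 6600, LHR), (14, 4930, ORD), (15, 3860, MIA), (15, 5290, MIA), (15, 6600, LHR), (19, 4930, ORD), (20, 4930, ORD), (27, 4930, ORD)}

Joining Crew and Airport on city yields {(DC, 1020, NRT, 10, 17), (DC, 1020, NRT, 14, 29), (DC, 1020, NRT, 19, 18), (DC, 1020, NRT, 20, 9), (DC, 1020, NRT, 27, 14), (DC, 4930, ORD, 10, 17), (DC, 4930, ORD, 14, 29), (DC, 4930, ORD, 19, 18), (DC, 4930, ORD, 20, 9), (DC, 4930, ORD, 27, 14), (LA, 180, NRT, 10, 34), (LA, 180, NRT, 15, 31), (LA, 2290, DEN, 10, 34), (LA, 2290, DEN, 15, 31), (LA, 3860, MIA, 10, 34), (LA, 3860, MIA, 15, 31), (LA, 5290, MIA, 10, 34), (LA, 5290, MIA, 15, 31), (LA, 6600, LHR, 10, 34), (LA, 6600, LHR, 15, 31), (LA, 9840, JFK, 10, 34), (LA, 9840, JFK, 15, 31)}.
Selection dist > 2973: {(DC, 4930, ORD, 10, 17), (DC, 4930, ORD, 14, 29), (DC, 4930, ORD, 19, 18), (DC, 4930, ORD, 20, 9), (DC, 4930, ORD, 27, 14), (LA, 3860, MIA, 10, 34), (LA, 3860, MIA, 15, 31), (LA, 5290, MIA, 10, 34), (LA, 5290, MIA, 15, 31), (LA, 6600, LHR, 10, 34), (LA, 6600, LHR, 15, 31), (LA, 9840, JFK, 10, 34), (LA, 9840, JFK, 15, 31)}
Selection code ≠ JFK: {(DC, 4930, ORD, 10, 17), (DC, 4930, ORD, 14, 29), (DC, 4930, ORD, 19, 18), (DC, 4930, ORD, 20, 9), (DC, 4930, ORD, 27, 14), (LA, 3860, MIA, 10, 34), (LA, 3860, MIA, 15, 31), (LA, 5290, MIA, 10, 34), (LA, 5290, MIA, 15, 31), (LA, 6600, LHR, 10, 34), (LA, 6600, LHR, 15, 31)}
π[hours, dist, code]: project onto (hours, dist, code) → {(10, 3860, MIA), (10, 4930, ORD), (10, 5290, MIA), (10, 6600, LHR), (14, 4930, ORD), (15, 3860, MIA), (15, 5290, MIA), (15, 6600, LHR), (19, 4930, ORD), (20, 4930, ORD), (27, 4930, ORD)}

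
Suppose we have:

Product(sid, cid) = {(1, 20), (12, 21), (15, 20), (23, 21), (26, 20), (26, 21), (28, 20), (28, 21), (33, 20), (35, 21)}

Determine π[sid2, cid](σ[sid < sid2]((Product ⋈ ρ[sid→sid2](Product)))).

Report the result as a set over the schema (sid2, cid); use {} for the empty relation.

ρ[sid→sid2]: schema becomes (sid2, cid); tuples unchanged.
Product ⋈ ρ[sid→sid2](Product) (natural join on cid): {(1, 20, 1), (1, 20, 15), (1, 20, 26), (1, 20, 28), (1, 20, 33), (12, 21, 12), (12, 21, 23), (12, 21, 26), (12, 21, 28), (12, 21, 35), (15, 20, 1), (15, 20, 15), (15, 20, 26), (15, 20, 28), (15, 20, 33), (23, 21, 12), (23, 21, 23), (23, 21, 26), (23, 21, 28), (23, 21, 35), (26, 20, 1), (26, 20, 15), (26, 20, 26), (26, 20, 28), (26, 20, 33), (26, 21, 12), (26, 21, 23), (26, 21, 26), (26, 21, 28), (26, 21, 35), (28, 20, 1), (28, 20, 15), (28, 20, 26), (28, 20, 28), (28, 20, 33), (28, 21, 12), (28, 21, 23), (28, 21, 26), (28, 21, 28), (28, 21, 35), (33, 20, 1), (33, 20, 15), (33, 20, 26), (33, 20, 28), (33, 20, 33), (35, 21, 12), (35, 21, 23), (35, 21, 26), (35, 21, 28), (35, 21, 35)}
σ[sid < sid2]: keep tuples satisfying sid < sid2 → {(1, 20, 15), (1, 20, 26), (1, 20, 28), (1, 20, 33), (12, 21, 23), (12, 21, 26), (12, 21, 28), (12, 21, 35), (15, 20, 26), (15, 20, 28), (15, 20, 33), (23, 21, 26), (23, 21, 28), (23, 21, 35), (26, 20, 28), (26, 20, 33), (26, 21, 28), (26, 21, 35), (28, 20, 33), (28, 21, 35)}
π[sid2, cid]: project onto (sid2, cid) (12 duplicate(s) eliminated) → {(15, 20), (23, 21), (26, 20), (26, 21), (28, 20), (28, 21), (33, 20), (35, 21)}

{(15, 20), (23, 21), (26, 20), (26, 21), (28, 20), (28, 21), (33, 20), (35, 21)}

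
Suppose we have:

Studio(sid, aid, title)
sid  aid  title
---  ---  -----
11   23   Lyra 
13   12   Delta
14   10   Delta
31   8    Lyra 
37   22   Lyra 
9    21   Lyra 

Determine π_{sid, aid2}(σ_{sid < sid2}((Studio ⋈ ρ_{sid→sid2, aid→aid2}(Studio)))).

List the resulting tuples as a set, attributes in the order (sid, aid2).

ρ[sid→sid2, aid→aid2]: schema becomes (sid2, aid2, title); tuples unchanged.
Natural join on title: {(11, 23, Lyra, 11, 23), (11, 23, Lyra, 31, 8), (11, 23, Lyra, 37, 22), (11, 23, Lyra, 9, 21), (13, 12, Delta, 13, 12), (13, 12, Delta, 14, 10), (14, 10, Delta, 13, 12), (14, 10, Delta, 14, 10), (31, 8, Lyra, 11, 23), (31, 8, Lyra, 31, 8), (31, 8, Lyra, 37, 22), (31, 8, Lyra, 9, 21), (37, 22, Lyra, 11, 23), (37, 22, Lyra, 31, 8), (37, 22, Lyra, 37, 22), (37, 22, Lyra, 9, 21), (9, 21, Lyra, 11, 23), (9, 21, Lyra, 31, 8), (9, 21, Lyra, 37, 22), (9, 21, Lyra, 9, 21)}
Apply σ_{sid < sid2}; surviving tuples: {(11, 23, Lyra, 31, 8), (11, 23, Lyra, 37, 22), (13, 12, Delta, 14, 10), (31, 8, Lyra, 37, 22), (9, 21, Lyra, 11, 23), (9, 21, Lyra, 31, 8), (9, 21, Lyra, 37, 22)}
Keep only column(s) sid, aid2: {(11, 22), (11, 8), (13, 10), (31, 22), (9, 22), (9, 23), (9, 8)}

{(11, 22), (11, 8), (13, 10), (31, 22), (9, 22), (9, 23), (9, 8)}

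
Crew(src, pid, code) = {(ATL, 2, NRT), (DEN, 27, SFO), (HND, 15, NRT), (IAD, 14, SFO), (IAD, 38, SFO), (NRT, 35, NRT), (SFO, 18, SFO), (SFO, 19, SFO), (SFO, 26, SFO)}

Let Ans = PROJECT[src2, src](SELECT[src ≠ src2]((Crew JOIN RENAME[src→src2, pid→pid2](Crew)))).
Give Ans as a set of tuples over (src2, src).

{(ATL, HND), (ATL, NRT), (DEN, IAD), (DEN, SFO), (HND, ATL), (HND, NRT), (IAD, DEN), (IAD, SFO), (NRT, ATL), (NRT, HND), (SFO, DEN), (SFO, IAD)}

ρ[src→src2, pid→pid2]: schema becomes (src2, pid2, code); tuples unchanged.
Natural join on code: {(ATL, 2, NRT, ATL, 2), (ATL, 2, NRT, HND, 15), (ATL, 2, NRT, NRT, 35), (DEN, 27, SFO, DEN, 27), (DEN, 27, SFO, IAD, 14), (DEN, 27, SFO, IAD, 38), (DEN, 27, SFO, SFO, 18), (DEN, 27, SFO, SFO, 19), (DEN, 27, SFO, SFO, 26), (HND, 15, NRT, ATL, 2), (HND, 15, NRT, HND, 15), (HND, 15, NRT, NRT, 35), (IAD, 14, SFO, DEN, 27), (IAD, 14, SFO, IAD, 14), (IAD, 14, SFO, IAD, 38), (IAD, 14, SFO, SFO, 18), (IAD, 14, SFO, SFO, 19), (IAD, 14, SFO, SFO, 26), (IAD, 38, SFO, DEN, 27), (IAD, 38, SFO, IAD, 14), (IAD, 38, SFO, IAD, 38), (IAD, 38, SFO, SFO, 18), (IAD, 38, SFO, SFO, 19), (IAD, 38, SFO, SFO, 26), (NRT, 35, NRT, ATL, 2), (NRT, 35, NRT, HND, 15), (NRT, 35, NRT, NRT, 35), (SFO, 18, SFO, DEN, 27), (SFO, 18, SFO, IAD, 14), (SFO, 18, SFO, IAD, 38), (SFO, 18, SFO, SFO, 18), (SFO, 18, SFO, SFO, 19), (SFO, 18, SFO, SFO, 26), (SFO, 19, SFO, DEN, 27), (SFO, 19, SFO, IAD, 14), (SFO, 19, SFO, IAD, 38), (SFO, 19, SFO, SFO, 18), (SFO, 19, SFO, SFO, 19), (SFO, 19, SFO, SFO, 26), (SFO, 26, SFO, DEN, 27), (SFO, 26, SFO, IAD, 14), (SFO, 26, SFO, IAD, 38), (SFO, 26, SFO, SFO, 18), (SFO, 26, SFO, SFO, 19), (SFO, 26, SFO, SFO, 26)}
Filtering on src ≠ src2 leaves {(ATL, 2, NRT, HND, 15), (ATL, 2, NRT, NRT, 35), (DEN, 27, SFO, IAD, 14), (DEN, 27, SFO, IAD, 38), (DEN, 27, SFO, SFO, 18), (DEN, 27, SFO, SFO, 19), (DEN, 27, SFO, SFO, 26), (HND, 15, NRT, ATL, 2), (HND, 15, NRT, NRT, 35), (IAD, 14, SFO, DEN, 27), (IAD, 14, SFO, SFO, 18), (IAD, 14, SFO, SFO, 19), (IAD, 14, SFO, SFO, 26), (IAD, 38, SFO, DEN, 27), (IAD, 38, SFO, SFO, 18), (IAD, 38, SFO, SFO, 19), (IAD, 38, SFO, SFO, 26), (NRT, 35, NRT, ATL, 2), (NRT, 35, NRT, HND, 15), (SFO, 18, SFO, DEN, 27), (SFO, 18, SFO, IAD, 14), (SFO, 18, SFO, IAD, 38), (SFO, 19, SFO, DEN, 27), (SFO, 19, SFO, IAD, 14), (SFO, 19, SFO, IAD, 38), (SFO, 26, SFO, DEN, 27), (SFO, 26, SFO, IAD, 14), (SFO, 26, SFO, IAD, 38)}.
π[src2, src]: project onto (src2, src) (16 duplicate(s) eliminated) → {(ATL, HND), (ATL, NRT), (DEN, IAD), (DEN, SFO), (HND, ATL), (HND, NRT), (IAD, DEN), (IAD, SFO), (NRT, ATL), (NRT, HND), (SFO, DEN), (SFO, IAD)}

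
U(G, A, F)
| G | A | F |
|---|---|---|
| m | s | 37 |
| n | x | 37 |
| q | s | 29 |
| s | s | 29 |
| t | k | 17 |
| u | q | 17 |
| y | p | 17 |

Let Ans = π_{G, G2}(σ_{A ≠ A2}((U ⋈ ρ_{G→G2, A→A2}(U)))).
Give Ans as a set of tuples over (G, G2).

ρ[G→G2, A→A2]: schema becomes (G2, A2, F); tuples unchanged.
Joining U and ρ_{G→G2, A→A2}(U) on F yields {(m, s, 37, m, s), (m, s, 37, n, x), (n, x, 37, m, s), (n, x, 37, n, x), (q, s, 29, q, s), (q, s, 29, s, s), (s, s, 29, q, s), (s, s, 29, s, s), (t, k, 17, t, k), (t, k, 17, u, q), (t, k, 17, y, p), (u, q, 17, t, k), (u, q, 17, u, q), (u, q, 17, y, p), (y, p, 17, t, k), (y, p, 17, u, q), (y, p, 17, y, p)}.
Filtering on A ≠ A2 leaves {(m, s, 37, n, x), (n, x, 37, m, s), (t, k, 17, u, q), (t, k, 17, y, p), (u, q, 17, t, k), (u, q, 17, y, p), (y, p, 17, t, k), (y, p, 17, u, q)}.
Projecting to G, G2: {(m, n), (n, m), (t, u), (t, y), (u, t), (u, y), (y, t), (y, u)}

{(m, n), (n, m), (t, u), (t, y), (u, t), (u, y), (y, t), (y, u)}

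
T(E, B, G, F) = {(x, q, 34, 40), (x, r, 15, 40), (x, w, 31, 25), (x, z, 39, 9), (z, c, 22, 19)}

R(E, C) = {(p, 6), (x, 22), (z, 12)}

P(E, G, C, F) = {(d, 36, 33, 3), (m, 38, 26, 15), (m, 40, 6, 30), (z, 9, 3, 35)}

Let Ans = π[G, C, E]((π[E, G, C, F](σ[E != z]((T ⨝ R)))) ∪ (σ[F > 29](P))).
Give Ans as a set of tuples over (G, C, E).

{(15, 22, x), (31, 22, x), (34, 22, x), (39, 22, x), (40, 6, m), (9, 3, z)}

Joining T and R on E yields {(x, q, 34, 40, 22), (x, r, 15, 40, 22), (x, w, 31, 25, 22), (x, z, 39, 9, 22), (z, c, 22, 19, 12)}.
Selection E != z: {(x, q, 34, 40, 22), (x, r, 15, 40, 22), (x, w, 31, 25, 22), (x, z, 39, 9, 22)}
Projecting to E, G, C, F: {(x, 15, 22, 40), (x, 31, 22, 25), (x, 34, 22, 40), (x, 39, 22, 9)}
Selection F > 29: {(m, 40, 6, 30), (z, 9, 3, 35)}
Union: {(x, 15, 22, 40), (x, 31, 22, 25), (x, 34, 22, 40), (x, 39, 22, 9)} with {(m, 40, 6, 30), (z, 9, 3, 35)} → {(m, 40, 6, 30), (x, 15, 22, 40), (x, 31, 22, 25), (x, 34, 22, 40), (x, 39, 22, 9), (z, 9, 3, 35)}
Projecting to G, C, E: {(15, 22, x), (31, 22, x), (34, 22, x), (39, 22, x), (40, 6, m), (9, 3, z)}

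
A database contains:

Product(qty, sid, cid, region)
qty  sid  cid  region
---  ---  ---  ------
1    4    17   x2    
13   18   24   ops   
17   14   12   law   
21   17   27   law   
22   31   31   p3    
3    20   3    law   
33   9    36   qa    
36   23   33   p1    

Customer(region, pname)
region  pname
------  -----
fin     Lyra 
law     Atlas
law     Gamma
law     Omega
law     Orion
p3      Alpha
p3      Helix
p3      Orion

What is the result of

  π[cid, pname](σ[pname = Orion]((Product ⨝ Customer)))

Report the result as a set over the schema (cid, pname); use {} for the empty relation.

{(12, Orion), (27, Orion), (3, Orion), (31, Orion)}

Joining Product and Customer on region yields {(17, 14, 12, law, Atlas), (17, 14, 12, law, Gamma), (17, 14, 12, law, Omega), (17, 14, 12, law, Orion), (21, 17, 27, law, Atlas), (21, 17, 27, law, Gamma), (21, 17, 27, law, Omega), (21, 17, 27, law, Orion), (22, 31, 31, p3, Alpha), (22, 31, 31, p3, Helix), (22, 31, 31, p3, Orion), (3, 20, 3, law, Atlas), (3, 20, 3, law, Gamma), (3, 20, 3, law, Omega), (3, 20, 3, law, Orion)}.
Apply σ_{pname = Orion}; surviving tuples: {(17, 14, 12, law, Orion), (21, 17, 27, law, Orion), (22, 31, 31, p3, Orion), (3, 20, 3, law, Orion)}
Keep only column(s) cid, pname: {(12, Orion), (27, Orion), (3, Orion), (31, Orion)}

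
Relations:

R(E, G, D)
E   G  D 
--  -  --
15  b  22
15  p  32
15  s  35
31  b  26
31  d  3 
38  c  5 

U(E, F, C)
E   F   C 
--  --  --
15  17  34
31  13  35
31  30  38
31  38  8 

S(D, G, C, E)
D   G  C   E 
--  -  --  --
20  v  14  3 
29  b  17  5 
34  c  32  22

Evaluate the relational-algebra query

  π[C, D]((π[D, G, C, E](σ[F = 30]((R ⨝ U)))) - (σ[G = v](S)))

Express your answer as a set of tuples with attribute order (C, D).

Natural join on E: {(15, b, 22, 17, 34), (15, p, 32, 17, 34), (15, s, 35, 17, 34), (31, b, 26, 13, 35), (31, b, 26, 30, 38), (31, b, 26, 38, 8), (31, d, 3, 13, 35), (31, d, 3, 30, 38), (31, d, 3, 38, 8)}
Selection F = 30: {(31, b, 26, 30, 38), (31, d, 3, 30, 38)}
π_{D, G, C, E} gives {(26, b, 38, 31), (3, d, 38, 31)}.
Selection G = v: {(20, v, 14, 3)}
Taking the difference: {(26, b, 38, 31), (3, d, 38, 31)}
π_{C, D} gives {(38, 26), (38, 3)}.

{(38, 26), (38, 3)}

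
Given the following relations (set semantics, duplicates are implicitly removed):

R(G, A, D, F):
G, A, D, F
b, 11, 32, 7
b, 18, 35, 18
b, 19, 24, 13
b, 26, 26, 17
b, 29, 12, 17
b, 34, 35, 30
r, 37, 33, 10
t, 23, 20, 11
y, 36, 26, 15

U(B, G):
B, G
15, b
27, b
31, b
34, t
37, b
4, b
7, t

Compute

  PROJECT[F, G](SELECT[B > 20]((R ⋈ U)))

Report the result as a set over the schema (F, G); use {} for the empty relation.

Joining R and U on G yields {(b, 11, 32, 7, 15), (b, 11, 32, 7, 27), (b, 11, 32, 7, 31), (b, 11, 32, 7, 37), (b, 11, 32, 7, 4), (b, 18, 35, 18, 15), (b, 18, 35, 18, 27), (b, 18, 35, 18, 31), (b, 18, 35, 18, 37), (b, 18, 35, 18, 4), (b, 19, 24, 13, 15), (b, 19, 24, 13, 27), (b, 19, 24, 13, 31), (b, 19, 24, 13, 37), (b, 19, 24, 13, 4), (b, 26, 26, 17, 15), (b, 26, 26, 17, 27), (b, 26, 26, 17, 31), (b, 26, 26, 17, 37), (b, 26, 26, 17, 4), (b, 29, 12, 17, 15), (b, 29, 12, 17, 27), (b, 29, 12, 17, 31), (b, 29, 12, 17, 37), (b, 29, 12, 17, 4), (b, 34, 35, 30, 15), (b, 34, 35, 30, 27), (b, 34, 35, 30, 31), (b, 34, 35, 30, 37), (b, 34, 35, 30, 4), (t, 23, 20, 11, 34), (t, 23, 20, 11, 7)}.
Filtering on B > 20 leaves {(b, 11, 32, 7, 27), (b, 11, 32, 7, 31), (b, 11, 32, 7, 37), (b, 18, 35, 18, 27), (b, 18, 35, 18, 31), (b, 18, 35, 18, 37), (b, 19, 24, 13, 27), (b, 19, 24, 13, 31), (b, 19, 24, 13, 37), (b, 26, 26, 17, 27), (b, 26, 26, 17, 31), (b, 26, 26, 17, 37), (b, 29, 12, 17, 27), (b, 29, 12, 17, 31), (b, 29, 12, 17, 37), (b, 34, 35, 30, 27), (b, 34, 35, 30, 31), (b, 34, 35, 30, 37), (t, 23, 20, 11, 34)}.
π[F, G]: project onto (F, G) (13 duplicate(s) eliminated) → {(11, t), (13, b), (17, b), (18, b), (30, b), (7, b)}

{(11, t), (13, b), (17, b), (18, b), (30, b), (7, b)}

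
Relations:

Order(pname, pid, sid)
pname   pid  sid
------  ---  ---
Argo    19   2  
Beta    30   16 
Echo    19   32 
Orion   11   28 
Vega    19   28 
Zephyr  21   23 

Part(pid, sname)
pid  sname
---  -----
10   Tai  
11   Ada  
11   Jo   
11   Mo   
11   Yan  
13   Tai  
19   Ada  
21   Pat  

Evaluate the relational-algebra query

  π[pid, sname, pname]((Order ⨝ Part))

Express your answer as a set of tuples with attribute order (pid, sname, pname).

Order ⋈ Part (natural join on pid): {(Argo, 19, 2, Ada), (Echo, 19, 32, Ada), (Orion, 11, 28, Ada), (Orion, 11, 28, Jo), (Orion, 11, 28, Mo), (Orion, 11, 28, Yan), (Vega, 19, 28, Ada), (Zephyr, 21, 23, Pat)}
Projecting to pid, sname, pname: {(11, Ada, Orion), (11, Jo, Orion), (11, Mo, Orion), (11, Yan, Orion), (19, Ada, Argo), (19, Ada, Echo), (19, Ada, Vega), (21, Pat, Zephyr)}

{(11, Ada, Orion), (11, Jo, Orion), (11, Mo, Orion), (11, Yan, Orion), (19, Ada, Argo), (19, Ada, Echo), (19, Ada, Vega), (21, Pat, Zephyr)}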